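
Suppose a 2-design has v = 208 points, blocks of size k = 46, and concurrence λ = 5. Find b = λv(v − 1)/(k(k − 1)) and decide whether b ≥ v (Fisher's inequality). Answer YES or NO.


r = λ(v − 1)/(k − 1) = 5·207/45 = 23.
b = vr/k = 208·23/46 = 104.
Fisher's inequality: b ≥ v ⇔ 104 ≥ 208? NO.

NO


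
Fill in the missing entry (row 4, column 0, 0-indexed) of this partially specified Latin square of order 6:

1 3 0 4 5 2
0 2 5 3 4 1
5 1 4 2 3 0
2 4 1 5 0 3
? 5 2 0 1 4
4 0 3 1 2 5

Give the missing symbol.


Row 4 contains symbols [0, 1, 2, 4, 5] — missing [3].
Column 0 contains symbols [0, 1, 2, 4, 5] — missing [3].
The missing symbol must appear in both missing sets; intersection = [3].
Therefore the hidden value is 3.

Missing value = 3.


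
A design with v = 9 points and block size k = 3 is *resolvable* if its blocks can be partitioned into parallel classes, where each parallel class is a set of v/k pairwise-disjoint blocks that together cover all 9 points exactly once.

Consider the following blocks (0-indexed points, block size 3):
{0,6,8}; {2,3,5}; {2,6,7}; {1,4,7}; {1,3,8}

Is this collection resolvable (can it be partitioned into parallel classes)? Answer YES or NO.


v = 9, block size k = 3, number of blocks = 5.
For resolvability, blocks must partition into parallel classes of size v/k = 3.
Total blocks must therefore be a multiple of 3: 5 = 3·1 + 2 ⇒ not divisible ✗.
Resolvable? NO.

NO


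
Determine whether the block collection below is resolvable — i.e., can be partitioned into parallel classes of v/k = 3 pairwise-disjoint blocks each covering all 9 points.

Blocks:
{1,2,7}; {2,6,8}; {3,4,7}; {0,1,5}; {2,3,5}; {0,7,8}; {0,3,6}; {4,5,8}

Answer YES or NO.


v = 9, block size k = 3, number of blocks = 8.
For resolvability, blocks must partition into parallel classes of size v/k = 3.
Total blocks must therefore be a multiple of 3: 8 = 3·2 + 2 ⇒ not divisible ✗.
Resolvable? NO.

NO


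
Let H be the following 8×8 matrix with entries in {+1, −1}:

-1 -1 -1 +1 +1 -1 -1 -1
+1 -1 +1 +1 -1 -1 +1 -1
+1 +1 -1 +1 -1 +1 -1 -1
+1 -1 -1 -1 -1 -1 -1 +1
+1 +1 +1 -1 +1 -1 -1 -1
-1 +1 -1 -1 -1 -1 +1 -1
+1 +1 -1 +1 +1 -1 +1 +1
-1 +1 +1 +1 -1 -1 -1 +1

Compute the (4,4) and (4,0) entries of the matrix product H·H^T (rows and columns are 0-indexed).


Row 0 of H: [-1, -1, -1, 1, 1, -1, -1, -1].
Row 4 of H: [1, 1, 1, -1, 1, -1, -1, -1].
(H·H^T)[4][4] = Σ_j H[4][j]·H[4][j] = (1)² + (1)² + (1)² + (-1)² + (1)² + (-1)² + (-1)² + (-1)² = 1 + 1 + 1 + 1 + 1 + 1 + 1 + 1 = 8.
(H·H^T)[4][0] = Σ_j H[4][j]·H[0][j] = (1)·(-1) + (1)·(-1) + (1)·(-1) + (-1)·(1) + (1)·(1) + (-1)·(-1) + (-1)·(-1) + (-1)·(-1) = -1 + -1 + -1 + -1 + 1 + 1 + 1 + 1 = 0.
So rows 4 and 0 are orthogonal; the diagonal entry equals n = 8.

(4,4) entry = 8; (4,0) entry = 0.


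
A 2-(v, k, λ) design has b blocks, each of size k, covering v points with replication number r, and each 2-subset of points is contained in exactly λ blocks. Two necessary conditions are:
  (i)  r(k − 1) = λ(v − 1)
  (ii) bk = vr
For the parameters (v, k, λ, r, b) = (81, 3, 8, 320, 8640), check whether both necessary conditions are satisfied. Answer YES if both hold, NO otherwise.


Condition (i): r(k − 1) = 320·2 = 640; λ(v − 1) = 8·80 = 640. Match? YES.
Condition (ii): bk = 8640·3 = 25920; vr = 81·320 = 25920. Match? YES.
Both conditions hold? YES.

YES


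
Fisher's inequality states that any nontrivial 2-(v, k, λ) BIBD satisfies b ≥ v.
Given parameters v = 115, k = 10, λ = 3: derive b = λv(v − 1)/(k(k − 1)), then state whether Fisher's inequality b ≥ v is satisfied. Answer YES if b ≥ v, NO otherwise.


r = λ(v − 1)/(k − 1) = 3·114/9 = 38.
b = vr/k = 115·38/10 = 437.
Fisher's inequality: b ≥ v ⇔ 437 ≥ 115? YES.

YES


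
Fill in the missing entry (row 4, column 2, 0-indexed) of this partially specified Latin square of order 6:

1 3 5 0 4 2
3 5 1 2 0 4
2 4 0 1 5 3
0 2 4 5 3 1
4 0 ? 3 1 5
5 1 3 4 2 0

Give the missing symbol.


Row 4 contains symbols [0, 1, 3, 4, 5] — missing [2].
Column 2 contains symbols [0, 1, 3, 4, 5] — missing [2].
The missing symbol must appear in both missing sets; intersection = [2].
Therefore the hidden value is 2.

Missing value = 2.


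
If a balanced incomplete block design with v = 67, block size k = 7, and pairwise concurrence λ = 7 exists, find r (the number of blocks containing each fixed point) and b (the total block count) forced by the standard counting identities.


Any 2-(v, k, λ) BIBD satisfies two necessary conditions:
  (i)  Each point sits in r blocks, and counting incidences through any fixed point gives r(k − 1) = λ(v − 1), so r = λ(v − 1)/(k − 1).
  (ii) Total incidences bk = vr, so b = vr/k.
Step 1: r = λ(v − 1)/(k − 1) = 7·(67 − 1)/(7 − 1) = 7·66/6 = 462/6 = 77.
Step 2: b = vr/k = 67·77/7 = 5159/7 = 737.
Check integrality: r = 77 ∈ Z ✓, b = 737 ∈ Z ✓.
(These identities are necessary conditions: they determine r and b for any design with these parameters, but do not by themselves prove that one exists.)

r = 77, b = 737.


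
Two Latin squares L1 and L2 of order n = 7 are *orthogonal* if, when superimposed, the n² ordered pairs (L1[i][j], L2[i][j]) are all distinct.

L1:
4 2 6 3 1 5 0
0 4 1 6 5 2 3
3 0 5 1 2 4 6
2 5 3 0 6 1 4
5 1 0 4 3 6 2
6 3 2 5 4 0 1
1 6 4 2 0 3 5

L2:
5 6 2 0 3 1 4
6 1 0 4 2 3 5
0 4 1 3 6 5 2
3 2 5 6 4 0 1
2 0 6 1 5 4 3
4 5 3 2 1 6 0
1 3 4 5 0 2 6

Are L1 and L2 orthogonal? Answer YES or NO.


Form the n² = 49 superimposed pairs (L1[i][j], L2[i][j]), row by row (rows and columns indexed from 0):
row 0: (4,5) (2,6) (6,2) (3,0) (1,3) (5,1) (0,4)
row 1: (0,6) (4,1) (1,0) (6,4) (5,2) (2,3) (3,5)
row 2: (3,0) (0,4) (5,1) (1,3) (2,6) (4,5) (6,2)
row 3: (2,3) (5,2) (3,5) (0,6) (6,4) (1,0) (4,1)
row 4: (5,2) (1,0) (0,6) (4,1) (3,5) (6,4) (2,3)
row 5: (6,4) (3,5) (2,3) (5,2) (4,1) (0,6) (1,0)
row 6: (1,1) (6,3) (4,4) (2,5) (0,0) (3,2) (5,6)
Orthogonality requires all 49 pairs distinct.
But the pair (3,0) repeats: cell (0,3) has L1 = 3, L2 = 0, and cell (2,0) has L1 = 3, L2 = 0.
A repeated pair means some other pair never occurs (only 21 distinct pairs out of 49), so the squares are not orthogonal.
Conclusion: NO.

NO


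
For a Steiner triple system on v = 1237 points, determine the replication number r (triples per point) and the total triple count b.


An STS(v) is a 2-(v, 3, 1) BIBD: block size k = 3, λ = 1.
Replication: r(k − 1) = λ(v − 1) ⇒ r·2 = 1237 − 1 = 1236 ⇒ r = 618.
Block count: bk = vr ⇒ b·3 = 1237·618 = 764466 ⇒ b = 254822.
(Check via b = v(v − 1)/6 = 1237·1236/6 = 1528932/6 = 254822.)

r = 618, b = 254822.


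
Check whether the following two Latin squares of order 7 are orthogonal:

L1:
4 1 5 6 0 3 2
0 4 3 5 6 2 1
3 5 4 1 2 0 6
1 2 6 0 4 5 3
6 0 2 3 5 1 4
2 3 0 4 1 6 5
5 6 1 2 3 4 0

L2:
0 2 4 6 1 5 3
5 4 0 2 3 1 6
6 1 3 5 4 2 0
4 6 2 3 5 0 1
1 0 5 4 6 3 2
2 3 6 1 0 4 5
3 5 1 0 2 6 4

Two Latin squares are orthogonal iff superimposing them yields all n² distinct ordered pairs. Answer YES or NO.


Form the n² = 49 superimposed pairs (L1[i][j], L2[i][j]), row by row (rows and columns indexed from 0):
row 0: (4,0) (1,2) (5,4) (6,6) (0,1) (3,5) (2,3)
row 1: (0,5) (4,4) (3,0) (5,2) (6,3) (2,1) (1,6)
row 2: (3,6) (5,1) (4,3) (1,5) (2,4) (0,2) (6,0)
row 3: (1,4) (2,6) (6,2) (0,3) (4,5) (5,0) (3,1)
row 4: (6,1) (0,0) (2,5) (3,4) (5,6) (1,3) (4,2)
row 5: (2,2) (3,3) (0,6) (4,1) (1,0) (6,4) (5,5)
row 6: (5,3) (6,5) (1,1) (2,0) (3,2) (4,6) (0,4)
Orthogonality requires all 49 pairs distinct.
Check by first coordinate: for each symbol s of L1, list the L2 entries in the n cells where L1 = s; they must all differ.
  L1 = 0: L2 entries (in reading order) 1, 5, 2, 3, 0, 6, 4 — all 7 distinct ✓
  L1 = 1: L2 entries (in reading order) 2, 6, 5, 4, 3, 0, 1 — all 7 distinct ✓
  L1 = 2: L2 entries (in reading order) 3, 1, 4, 6, 5, 2, 0 — all 7 distinct ✓
  L1 = 3: L2 entries (in reading order) 5, 0, 6, 1, 4, 3, 2 — all 7 distinct ✓
  L1 = 4: L2 entries (in reading order) 0, 4, 3, 5, 2, 1, 6 — all 7 distinct ✓
  L1 = 5: L2 entries (in reading order) 4, 2, 1, 0, 6, 5, 3 — all 7 distinct ✓
  L1 = 6: L2 entries (in reading order) 6, 3, 0, 2, 1, 4, 5 — all 7 distinct ✓
Every symbol of L1 meets every symbol of L2 exactly once, so all 49 pairs are distinct (49 of 49).
Conclusion: YES.

YES


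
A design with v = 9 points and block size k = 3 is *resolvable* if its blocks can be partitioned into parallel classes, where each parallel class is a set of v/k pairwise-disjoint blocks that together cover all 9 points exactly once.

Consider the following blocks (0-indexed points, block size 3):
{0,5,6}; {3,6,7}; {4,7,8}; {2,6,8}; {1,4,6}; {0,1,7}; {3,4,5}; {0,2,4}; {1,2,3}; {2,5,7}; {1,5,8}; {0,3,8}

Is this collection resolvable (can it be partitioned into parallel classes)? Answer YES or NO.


v = 9, block size k = 3, number of blocks = 12.
For resolvability, blocks must partition into parallel classes of size v/k = 3.
Total blocks must therefore be a multiple of 3: 12 = 3·4 + 0 ⇒ divisible ✓.
Greedy packing gives 4 candidate class(es). Each should be a full parallel class (size 3, covers all 9 points).
  Class 1 (3 blocks): {0,5,6}; {4,7,8}; {1,2,3}. Points covered: [0, 1, 2, 3, 4, 5, 6, 7, 8].
  Class 2 (3 blocks): {3,6,7}; {0,2,4}; {1,5,8}. Points covered: [0, 1, 2, 3, 4, 5, 6, 7, 8].
  Class 3 (3 blocks): {2,6,8}; {0,1,7}; {3,4,5}. Points covered: [0, 1, 2, 3, 4, 5, 6, 7, 8].
  Class 4 (3 blocks): {1,4,6}; {2,5,7}; {0,3,8}. Points covered: [0, 1, 2, 3, 4, 5, 6, 7, 8].
All classes full (size 3)? YES. All classes cover every point? YES.
Resolvable? YES.

YES


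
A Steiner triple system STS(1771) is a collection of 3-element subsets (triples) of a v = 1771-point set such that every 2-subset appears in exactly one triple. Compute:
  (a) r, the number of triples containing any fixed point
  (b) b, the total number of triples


An STS(v) is a 2-(v, 3, 1) BIBD: block size k = 3, λ = 1.
Replication: r(k − 1) = λ(v − 1) ⇒ r·2 = 1771 − 1 = 1770 ⇒ r = 885.
Block count: bk = vr ⇒ b·3 = 1771·885 = 1567335 ⇒ b = 522445.
(Check via b = v(v − 1)/6 = 1771·1770/6 = 3134670/6 = 522445.)

r = 885, b = 522445.


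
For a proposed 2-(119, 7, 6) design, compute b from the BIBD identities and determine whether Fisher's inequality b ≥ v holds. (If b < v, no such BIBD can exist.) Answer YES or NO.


r = λ(v − 1)/(k − 1) = 6·118/6 = 118.
b = vr/k = 119·118/7 = 2006.
Fisher's inequality: b ≥ v ⇔ 2006 ≥ 119? YES.

YES


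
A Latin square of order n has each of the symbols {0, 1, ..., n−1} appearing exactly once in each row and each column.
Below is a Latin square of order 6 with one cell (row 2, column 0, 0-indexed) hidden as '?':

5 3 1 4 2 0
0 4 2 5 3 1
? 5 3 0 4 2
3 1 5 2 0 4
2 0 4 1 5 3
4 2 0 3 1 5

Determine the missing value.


Row 2 contains symbols [0, 2, 3, 4, 5] — missing [1].
Column 0 contains symbols [0, 2, 3, 4, 5] — missing [1].
The missing symbol must appear in both missing sets; intersection = [1].
Therefore the hidden value is 1.

Missing value = 1.


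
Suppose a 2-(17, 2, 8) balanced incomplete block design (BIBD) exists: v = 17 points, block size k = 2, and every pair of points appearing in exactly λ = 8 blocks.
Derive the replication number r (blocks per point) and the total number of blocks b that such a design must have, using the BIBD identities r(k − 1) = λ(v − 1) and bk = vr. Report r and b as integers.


Any 2-(v, k, λ) BIBD satisfies two necessary conditions:
  (i)  Each point sits in r blocks, and counting incidences through any fixed point gives r(k − 1) = λ(v − 1), so r = λ(v − 1)/(k − 1).
  (ii) Total incidences bk = vr, so b = vr/k.
Step 1: r = λ(v − 1)/(k − 1) = 8·(17 − 1)/(2 − 1) = 8·16/1 = 128/1 = 128.
Step 2: b = vr/k = 17·128/2 = 2176/2 = 1088.
Check integrality: r = 128 ∈ Z ✓, b = 1088 ∈ Z ✓.
(These identities are necessary conditions: they determine r and b for any design with these parameters, but do not by themselves prove that one exists.)

r = 128, b = 1088.


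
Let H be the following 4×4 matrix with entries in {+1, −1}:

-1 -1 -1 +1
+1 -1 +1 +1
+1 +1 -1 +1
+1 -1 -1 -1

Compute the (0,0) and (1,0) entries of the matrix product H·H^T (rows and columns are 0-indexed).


Row 0 of H: [-1, -1, -1, 1].
Row 1 of H: [1, -1, 1, 1].
(H·H^T)[0][0] = Σ_j H[0][j]·H[0][j] = (-1)² + (-1)² + (-1)² + (1)² = 1 + 1 + 1 + 1 = 4.
(H·H^T)[1][0] = Σ_j H[1][j]·H[0][j] = (1)·(-1) + (-1)·(-1) + (1)·(-1) + (1)·(1) = -1 + 1 + -1 + 1 = 0.
So rows 1 and 0 are orthogonal; the diagonal entry equals n = 4.

(0,0) entry = 4; (1,0) entry = 0.


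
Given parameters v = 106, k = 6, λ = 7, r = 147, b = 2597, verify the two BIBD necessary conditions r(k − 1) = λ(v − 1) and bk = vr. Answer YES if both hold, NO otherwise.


Condition (i): r(k − 1) = 147·5 = 735; λ(v − 1) = 7·105 = 735. Match? YES.
Condition (ii): bk = 2597·6 = 15582; vr = 106·147 = 15582. Match? YES.
Both conditions hold? YES.

YES


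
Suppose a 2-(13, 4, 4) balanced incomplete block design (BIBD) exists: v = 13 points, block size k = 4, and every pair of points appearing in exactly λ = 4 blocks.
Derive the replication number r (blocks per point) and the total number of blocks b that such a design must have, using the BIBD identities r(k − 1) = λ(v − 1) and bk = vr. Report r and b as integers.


Any 2-(v, k, λ) BIBD satisfies two necessary conditions:
  (i)  Each point sits in r blocks, and counting incidences through any fixed point gives r(k − 1) = λ(v − 1), so r = λ(v − 1)/(k − 1).
  (ii) Total incidences bk = vr, so b = vr/k.
Step 1: r = λ(v − 1)/(k − 1) = 4·(13 − 1)/(4 − 1) = 4·12/3 = 48/3 = 16.
Step 2: b = vr/k = 13·16/4 = 208/4 = 52.
Check integrality: r = 16 ∈ Z ✓, b = 52 ∈ Z ✓.
(These identities are necessary conditions: they determine r and b for any design with these parameters, but do not by themselves prove that one exists.)

r = 16, b = 52.


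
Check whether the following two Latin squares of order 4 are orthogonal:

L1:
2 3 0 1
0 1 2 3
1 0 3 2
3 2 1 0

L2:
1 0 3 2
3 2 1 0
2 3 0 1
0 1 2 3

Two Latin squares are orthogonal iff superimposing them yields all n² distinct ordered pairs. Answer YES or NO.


Form the n² = 16 superimposed pairs (L1[i][j], L2[i][j]), row by row (rows and columns indexed from 0):
row 0: (2,1) (3,0) (0,3) (1,2)
row 1: (0,3) (1,2) (2,1) (3,0)
row 2: (1,2) (0,3) (3,0) (2,1)
row 3: (3,0) (2,1) (1,2) (0,3)
Orthogonality requires all 16 pairs distinct.
But the pair (0,3) repeats: cell (0,2) has L1 = 0, L2 = 3, and cell (1,0) has L1 = 0, L2 = 3.
A repeated pair means some other pair never occurs (only 4 distinct pairs out of 16), so the squares are not orthogonal.
Conclusion: NO.

NO


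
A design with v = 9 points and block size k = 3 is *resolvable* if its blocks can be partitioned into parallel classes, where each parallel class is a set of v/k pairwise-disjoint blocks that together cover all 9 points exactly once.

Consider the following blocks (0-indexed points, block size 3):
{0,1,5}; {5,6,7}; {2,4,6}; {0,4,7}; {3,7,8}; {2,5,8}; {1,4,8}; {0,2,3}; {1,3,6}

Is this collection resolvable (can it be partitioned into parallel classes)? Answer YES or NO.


v = 9, block size k = 3, number of blocks = 9.
For resolvability, blocks must partition into parallel classes of size v/k = 3.
Total blocks must therefore be a multiple of 3: 9 = 3·3 + 0 ⇒ divisible ✓.
Greedy packing gives 3 candidate class(es). Each should be a full parallel class (size 3, covers all 9 points).
  Class 1 (3 blocks): {0,1,5}; {2,4,6}; {3,7,8}. Points covered: [0, 1, 2, 3, 4, 5, 6, 7, 8].
  Class 2 (3 blocks): {5,6,7}; {1,4,8}; {0,2,3}. Points covered: [0, 1, 2, 3, 4, 5, 6, 7, 8].
  Class 3 (3 blocks): {0,4,7}; {2,5,8}; {1,3,6}. Points covered: [0, 1, 2, 3, 4, 5, 6, 7, 8].
All classes full (size 3)? YES. All classes cover every point? YES.
Resolvable? YES.

YES


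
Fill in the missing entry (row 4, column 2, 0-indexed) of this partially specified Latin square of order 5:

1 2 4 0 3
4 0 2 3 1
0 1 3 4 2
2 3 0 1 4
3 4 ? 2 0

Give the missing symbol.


Row 4 contains symbols [0, 2, 3, 4] — missing [1].
Column 2 contains symbols [0, 2, 3, 4] — missing [1].
The missing symbol must appear in both missing sets; intersection = [1].
Therefore the hidden value is 1.

Missing value = 1.


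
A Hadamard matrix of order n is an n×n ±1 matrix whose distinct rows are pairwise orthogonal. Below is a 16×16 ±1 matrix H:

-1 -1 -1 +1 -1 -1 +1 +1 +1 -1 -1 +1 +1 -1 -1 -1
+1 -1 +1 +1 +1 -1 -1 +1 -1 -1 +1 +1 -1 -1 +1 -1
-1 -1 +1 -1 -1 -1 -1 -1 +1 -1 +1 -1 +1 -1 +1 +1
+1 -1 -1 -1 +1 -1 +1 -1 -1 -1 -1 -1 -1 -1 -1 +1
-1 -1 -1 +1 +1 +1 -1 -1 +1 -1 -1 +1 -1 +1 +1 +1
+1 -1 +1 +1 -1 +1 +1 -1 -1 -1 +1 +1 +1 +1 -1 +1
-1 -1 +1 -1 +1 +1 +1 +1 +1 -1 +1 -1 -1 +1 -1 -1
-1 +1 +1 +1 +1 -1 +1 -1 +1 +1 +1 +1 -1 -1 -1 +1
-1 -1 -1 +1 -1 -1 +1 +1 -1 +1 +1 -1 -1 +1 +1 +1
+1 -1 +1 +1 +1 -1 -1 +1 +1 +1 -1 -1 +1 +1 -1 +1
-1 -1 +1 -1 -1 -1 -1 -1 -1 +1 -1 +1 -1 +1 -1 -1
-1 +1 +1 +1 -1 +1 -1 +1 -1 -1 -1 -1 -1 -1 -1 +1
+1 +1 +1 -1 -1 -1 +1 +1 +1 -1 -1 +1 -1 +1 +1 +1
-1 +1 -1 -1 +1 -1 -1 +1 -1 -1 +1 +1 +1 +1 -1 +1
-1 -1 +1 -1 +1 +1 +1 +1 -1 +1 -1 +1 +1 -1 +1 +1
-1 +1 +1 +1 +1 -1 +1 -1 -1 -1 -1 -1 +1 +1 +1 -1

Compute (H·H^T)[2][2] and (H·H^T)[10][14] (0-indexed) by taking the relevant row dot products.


Row 2 of H: [-1, -1, 1, -1, -1, -1, -1, -1, 1, -1, 1, -1, 1, -1, 1, 1].
Row 10 of H: [-1, -1, 1, -1, -1, -1, -1, -1, -1, 1, -1, 1, -1, 1, -1, -1].
Row 14 of H: [-1, -1, 1, -1, 1, 1, 1, 1, -1, 1, -1, 1, 1, -1, 1, 1].
(H·H^T)[2][2] = Σ_j H[2][j]·H[2][j] = (-1)² + (-1)² + (1)² + (-1)² + (-1)² + (-1)² + (-1)² + (-1)² + (1)² + (-1)² + (1)² + (-1)² + (1)² + (-1)² + (1)² + (1)² = 1 + 1 + 1 + 1 + 1 + 1 + 1 + 1 + 1 + 1 + 1 + 1 + 1 + 1 + 1 + 1 = 16.
(H·H^T)[10][14] = Σ_j H[10][j]·H[14][j] = (-1)·(-1) + (-1)·(-1) + (1)·(1) + (-1)·(-1) + (-1)·(1) + (-1)·(1) + (-1)·(1) + (-1)·(1) + (-1)·(-1) + (1)·(1) + (-1)·(-1) + (1)·(1) + (-1)·(1) + (1)·(-1) + (-1)·(1) + (-1)·(1) = 1 + 1 + 1 + 1 + -1 + -1 + -1 + -1 + 1 + 1 + 1 + 1 + -1 + -1 + -1 + -1 = 0.
So rows 10 and 14 are orthogonal; the diagonal entry equals n = 16.

(2,2) entry = 16; (10,14) entry = 0.


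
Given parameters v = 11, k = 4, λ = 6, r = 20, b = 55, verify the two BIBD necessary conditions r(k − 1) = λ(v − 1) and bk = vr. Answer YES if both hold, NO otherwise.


Condition (i): r(k − 1) = 20·3 = 60; λ(v − 1) = 6·10 = 60. Match? YES.
Condition (ii): bk = 55·4 = 220; vr = 11·20 = 220. Match? YES.
Both conditions hold? YES.

YES


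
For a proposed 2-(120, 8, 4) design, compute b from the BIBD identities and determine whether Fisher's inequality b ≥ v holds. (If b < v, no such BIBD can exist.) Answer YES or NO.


b = λv(v − 1)/(k(k − 1)) = 4·120·119/(8·7) = 57120/56 = 1020.
Compare with v = 120: b ≥ v, so Fisher's inequality holds.

YES


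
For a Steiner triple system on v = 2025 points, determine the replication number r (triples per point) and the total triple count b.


An STS(v) is a 2-(v, 3, 1) BIBD: block size k = 3, λ = 1.
Replication: r(k − 1) = λ(v − 1) ⇒ r·2 = 2025 − 1 = 2024 ⇒ r = 1012.
Block count: b = v(v − 1)/6 = 2025·2024/6 = 4098600/6 = 683100.
(Check via bk = vr: 683100·3 = 2049300 = 2025·1012 = 2049300 ✓.)

r = 1012, b = 683100.


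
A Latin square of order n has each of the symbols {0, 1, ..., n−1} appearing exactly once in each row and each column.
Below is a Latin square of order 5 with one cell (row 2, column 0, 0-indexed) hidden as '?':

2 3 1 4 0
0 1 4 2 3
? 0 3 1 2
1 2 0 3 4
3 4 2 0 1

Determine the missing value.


Row 2 contains symbols [0, 1, 2, 3] — missing [4].
Column 0 contains symbols [0, 1, 2, 3] — missing [4].
The missing symbol must appear in both missing sets; intersection = [4].
Therefore the hidden value is 4.

Missing value = 4.


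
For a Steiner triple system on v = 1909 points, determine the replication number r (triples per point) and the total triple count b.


An STS(v) is a 2-(v, 3, 1) BIBD: block size k = 3, λ = 1.
Replication: r(k − 1) = λ(v − 1) ⇒ r·2 = 1909 − 1 = 1908 ⇒ r = 954.
Block count: bk = vr ⇒ b·3 = 1909·954 = 1821186 ⇒ b = 607062.

r = 954, b = 607062.


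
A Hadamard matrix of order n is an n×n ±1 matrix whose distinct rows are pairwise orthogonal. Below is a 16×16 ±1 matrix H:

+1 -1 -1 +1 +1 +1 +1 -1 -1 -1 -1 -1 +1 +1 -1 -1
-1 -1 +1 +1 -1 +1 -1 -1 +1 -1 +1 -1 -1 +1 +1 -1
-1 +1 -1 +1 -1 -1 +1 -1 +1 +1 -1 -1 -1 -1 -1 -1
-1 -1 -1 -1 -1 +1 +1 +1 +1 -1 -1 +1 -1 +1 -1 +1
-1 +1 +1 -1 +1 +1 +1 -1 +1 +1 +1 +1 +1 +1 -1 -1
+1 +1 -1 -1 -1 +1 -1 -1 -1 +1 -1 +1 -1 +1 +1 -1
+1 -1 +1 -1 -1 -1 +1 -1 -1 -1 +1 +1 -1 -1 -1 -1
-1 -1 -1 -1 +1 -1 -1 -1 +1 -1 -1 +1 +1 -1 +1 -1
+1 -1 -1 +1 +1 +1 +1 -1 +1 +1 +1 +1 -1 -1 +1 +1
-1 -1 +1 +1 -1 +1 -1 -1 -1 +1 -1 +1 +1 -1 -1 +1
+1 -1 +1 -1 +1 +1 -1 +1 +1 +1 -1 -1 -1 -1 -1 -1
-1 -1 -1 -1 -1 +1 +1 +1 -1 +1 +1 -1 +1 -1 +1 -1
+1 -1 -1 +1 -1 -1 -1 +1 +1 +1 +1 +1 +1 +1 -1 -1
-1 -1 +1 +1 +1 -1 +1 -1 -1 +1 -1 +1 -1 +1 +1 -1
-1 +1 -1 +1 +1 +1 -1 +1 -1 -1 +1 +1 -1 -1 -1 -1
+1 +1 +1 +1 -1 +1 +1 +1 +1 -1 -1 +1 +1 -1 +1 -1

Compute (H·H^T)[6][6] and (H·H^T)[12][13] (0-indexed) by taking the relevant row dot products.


Row 6 of H: [1, -1, 1, -1, -1, -1, 1, -1, -1, -1, 1, 1, -1, -1, -1, -1].
Row 12 of H: [1, -1, -1, 1, -1, -1, -1, 1, 1, 1, 1, 1, 1, 1, -1, -1].
Row 13 of H: [-1, -1, 1, 1, 1, -1, 1, -1, -1, 1, -1, 1, -1, 1, 1, -1].
(H·H^T)[6][6] = Σ_j H[6][j]·H[6][j] = (1)² + (-1)² + (1)² + (-1)² + (-1)² + (-1)² + (1)² + (-1)² + (-1)² + (-1)² + (1)² + (1)² + (-1)² + (-1)² + (-1)² + (-1)² = 1 + 1 + 1 + 1 + 1 + 1 + 1 + 1 + 1 + 1 + 1 + 1 + 1 + 1 + 1 + 1 = 16.
(H·H^T)[12][13] = Σ_j H[12][j]·H[13][j] = (1)·(-1) + (-1)·(-1) + (-1)·(1) + (1)·(1) + (-1)·(1) + (-1)·(-1) + (-1)·(1) + (1)·(-1) + (1)·(-1) + (1)·(1) + (1)·(-1) + (1)·(1) + (1)·(-1) + (1)·(1) + (-1)·(1) + (-1)·(-1) = -1 + 1 + -1 + 1 + -1 + 1 + -1 + -1 + -1 + 1 + -1 + 1 + -1 + 1 + -1 + 1 = -2.
Rows 12 and 13 are not orthogonal (dot product = -2 ≠ 0), so H is not a Hadamard matrix.

(6,6) entry = 16; (12,13) entry = -2.


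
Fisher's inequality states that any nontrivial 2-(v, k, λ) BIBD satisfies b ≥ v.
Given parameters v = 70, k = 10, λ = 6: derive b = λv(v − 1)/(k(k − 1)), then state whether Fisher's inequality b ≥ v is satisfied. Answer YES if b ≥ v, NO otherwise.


b = λv(v − 1)/(k(k − 1)) = 6·70·69/(10·9) = 28980/90 = 322.
Compare with v = 70: b ≥ v, so Fisher's inequality holds.

YES


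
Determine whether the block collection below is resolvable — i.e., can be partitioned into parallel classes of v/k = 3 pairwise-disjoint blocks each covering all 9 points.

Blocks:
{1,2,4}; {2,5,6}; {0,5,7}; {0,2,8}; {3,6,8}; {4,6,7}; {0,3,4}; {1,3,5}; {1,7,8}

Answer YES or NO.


v = 9, block size k = 3, number of blocks = 9.
For resolvability, blocks must partition into parallel classes of size v/k = 3.
Total blocks must therefore be a multiple of 3: 9 = 3·3 + 0 ⇒ divisible ✓.
Greedy packing gives 3 candidate class(es). Each should be a full parallel class (size 3, covers all 9 points).
  Class 1 (3 blocks): {1,2,4}; {0,5,7}; {3,6,8}. Points covered: [0, 1, 2, 3, 4, 5, 6, 7, 8].
  Class 2 (3 blocks): {2,5,6}; {0,3,4}; {1,7,8}. Points covered: [0, 1, 2, 3, 4, 5, 6, 7, 8].
  Class 3 (3 blocks): {0,2,8}; {4,6,7}; {1,3,5}. Points covered: [0, 1, 2, 3, 4, 5, 6, 7, 8].
All classes full (size 3)? YES. All classes cover every point? YES.
Resolvable? YES.

YES


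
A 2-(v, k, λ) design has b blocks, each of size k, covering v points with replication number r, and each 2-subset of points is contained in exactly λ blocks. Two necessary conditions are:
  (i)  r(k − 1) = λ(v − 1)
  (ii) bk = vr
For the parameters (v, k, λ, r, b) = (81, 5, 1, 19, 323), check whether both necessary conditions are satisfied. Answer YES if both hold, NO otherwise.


Condition (i): r(k − 1) = 19·4 = 76; λ(v − 1) = 1·80 = 80. Match? NO.
Condition (ii): bk = 323·5 = 1615; vr = 81·19 = 1539. Match? NO.
Both conditions hold? NO.

NO


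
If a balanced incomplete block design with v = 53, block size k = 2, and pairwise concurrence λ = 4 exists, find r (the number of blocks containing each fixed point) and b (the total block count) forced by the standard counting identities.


Any 2-(v, k, λ) BIBD satisfies two necessary conditions:
  (i)  Each point sits in r blocks, and counting incidences through any fixed point gives r(k − 1) = λ(v − 1), so r = λ(v − 1)/(k − 1).
  (ii) Total incidences bk = vr, so b = vr/k.
Step 1: r = λ(v − 1)/(k − 1) = 4·(53 − 1)/(2 − 1) = 4·52/1 = 208/1 = 208.
Step 2: b = vr/k = 53·208/2 = 11024/2 = 5512.
Check integrality: r = 208 ∈ Z ✓, b = 5512 ∈ Z ✓.
(These identities are necessary conditions: they determine r and b for any design with these parameters, but do not by themselves prove that one exists.)

r = 208, b = 5512.


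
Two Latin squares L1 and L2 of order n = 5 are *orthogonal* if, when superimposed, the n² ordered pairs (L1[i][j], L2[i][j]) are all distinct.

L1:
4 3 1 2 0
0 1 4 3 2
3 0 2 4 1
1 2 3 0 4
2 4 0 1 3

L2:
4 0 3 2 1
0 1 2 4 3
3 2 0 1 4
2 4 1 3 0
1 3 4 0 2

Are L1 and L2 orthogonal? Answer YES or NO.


Form the n² = 25 superimposed pairs (L1[i][j], L2[i][j]), row by row (rows and columns indexed from 0):
row 0: (4,4) (3,0) (1,3) (2,2) (0,1)
row 1: (0,0) (1,1) (4,2) (3,4) (2,3)
row 2: (3,3) (0,2) (2,0) (4,1) (1,4)
row 3: (1,2) (2,4) (3,1) (0,3) (4,0)
row 4: (2,1) (4,3) (0,4) (1,0) (3,2)
Orthogonality requires all 25 pairs distinct.
Check by first coordinate: for each symbol s of L1, list the L2 entries in the n cells where L1 = s; they must all differ.
  L1 = 0: L2 entries (in reading order) 1, 0, 2, 3, 4 — all 5 distinct ✓
  L1 = 1: L2 entries (in reading order) 3, 1, 4, 2, 0 — all 5 distinct ✓
  L1 = 2: L2 entries (in reading order) 2, 3, 0, 4, 1 — all 5 distinct ✓
  L1 = 3: L2 entries (in reading order) 0, 4, 3, 1, 2 — all 5 distinct ✓
  L1 = 4: L2 entries (in reading order) 4, 2, 1, 0, 3 — all 5 distinct ✓
Every symbol of L1 meets every symbol of L2 exactly once, so all 25 pairs are distinct (25 of 25).
Conclusion: YES.

YES


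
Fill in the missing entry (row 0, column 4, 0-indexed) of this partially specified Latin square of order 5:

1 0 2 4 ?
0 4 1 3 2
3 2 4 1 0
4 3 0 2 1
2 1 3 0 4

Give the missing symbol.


Row 0 contains symbols [0, 1, 2, 4] — missing [3].
Column 4 contains symbols [0, 1, 2, 4] — missing [3].
The missing symbol must appear in both missing sets; intersection = [3].
Therefore the hidden value is 3.

Missing value = 3.


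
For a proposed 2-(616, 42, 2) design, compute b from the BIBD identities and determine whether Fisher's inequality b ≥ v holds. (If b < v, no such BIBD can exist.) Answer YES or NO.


r = λ(v − 1)/(k − 1) = 2·615/41 = 30.
b = vr/k = 616·30/42 = 440.
Fisher's inequality: b ≥ v ⇔ 440 ≥ 616? NO.

NO


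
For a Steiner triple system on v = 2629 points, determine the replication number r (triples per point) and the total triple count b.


An STS(v) is a 2-(v, 3, 1) BIBD: block size k = 3, λ = 1.
Replication: r(k − 1) = λ(v − 1) ⇒ r·2 = 2629 − 1 = 2628 ⇒ r = 1314.
Block count: b = v(v − 1)/6 = 2629·2628/6 = 6909012/6 = 1151502.
(Check via bk = vr: 1151502·3 = 3454506 = 2629·1314 = 3454506 ✓.)

r = 1314, b = 1151502.


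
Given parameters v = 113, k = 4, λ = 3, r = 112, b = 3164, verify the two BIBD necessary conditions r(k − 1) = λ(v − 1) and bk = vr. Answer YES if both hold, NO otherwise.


Condition (i): r(k − 1) = 112·3 = 336; λ(v − 1) = 3·112 = 336. Match? YES.
Condition (ii): bk = 3164·4 = 12656; vr = 113·112 = 12656. Match? YES.
Both conditions hold? YES.

YES


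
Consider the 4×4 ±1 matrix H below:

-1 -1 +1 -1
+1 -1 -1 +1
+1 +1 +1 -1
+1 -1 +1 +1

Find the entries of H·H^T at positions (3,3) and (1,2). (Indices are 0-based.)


Row 1 of H: [1, -1, -1, 1].
Row 2 of H: [1, 1, 1, -1].
Row 3 of H: [1, -1, 1, 1].
(H·H^T)[3][3] = Σ_j H[3][j]·H[3][j] = (1)² + (-1)² + (1)² + (1)² = 1 + 1 + 1 + 1 = 4.
(H·H^T)[1][2] = Σ_j H[1][j]·H[2][j] = (1)·(1) + (-1)·(1) + (-1)·(1) + (1)·(-1) = 1 + -1 + -1 + -1 = -2.
Rows 1 and 2 are not orthogonal (dot product = -2 ≠ 0), so H is not a Hadamard matrix.

(3,3) entry = 4; (1,2) entry = -2.


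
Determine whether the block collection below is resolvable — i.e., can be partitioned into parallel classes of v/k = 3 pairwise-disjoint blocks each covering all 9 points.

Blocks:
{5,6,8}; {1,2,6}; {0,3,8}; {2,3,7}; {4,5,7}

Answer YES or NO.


v = 9, block size k = 3, number of blocks = 5.
For resolvability, blocks must partition into parallel classes of size v/k = 3.
Total blocks must therefore be a multiple of 3: 5 = 3·1 + 2 ⇒ not divisible ✗.
Resolvable? NO.

NO


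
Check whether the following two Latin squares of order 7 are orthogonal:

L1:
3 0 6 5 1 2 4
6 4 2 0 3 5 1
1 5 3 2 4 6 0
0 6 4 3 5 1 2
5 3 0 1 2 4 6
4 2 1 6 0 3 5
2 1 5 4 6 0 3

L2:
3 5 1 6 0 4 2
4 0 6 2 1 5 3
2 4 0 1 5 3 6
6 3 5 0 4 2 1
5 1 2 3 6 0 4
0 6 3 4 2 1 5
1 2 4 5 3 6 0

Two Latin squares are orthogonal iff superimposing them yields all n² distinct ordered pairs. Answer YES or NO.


Form the n² = 49 superimposed pairs (L1[i][j], L2[i][j]), row by row (rows and columns indexed from 0):
row 0: (3,3) (0,5) (6,1) (5,6) (1,0) (2,4) (4,2)
row 1: (6,4) (4,0) (2,6) (0,2) (3,1) (5,5) (1,3)
row 2: (1,2) (5,4) (3,0) (2,1) (4,5) (6,3) (0,6)
row 3: (0,6) (6,3) (4,5) (3,0) (5,4) (1,2) (2,1)
row 4: (5,5) (3,1) (0,2) (1,3) (2,6) (4,0) (6,4)
row 5: (4,0) (2,6) (1,3) (6,4) (0,2) (3,1) (5,5)
row 6: (2,1) (1,2) (5,4) (4,5) (6,3) (0,6) (3,0)
Orthogonality requires all 49 pairs distinct.
But the pair (0,6) repeats: cell (2,6) has L1 = 0, L2 = 6, and cell (3,0) has L1 = 0, L2 = 6.
A repeated pair means some other pair never occurs (only 21 distinct pairs out of 49), so the squares are not orthogonal.
Conclusion: NO.

NO


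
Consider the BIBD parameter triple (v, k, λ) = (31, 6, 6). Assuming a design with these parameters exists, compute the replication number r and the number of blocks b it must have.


Any 2-(v, k, λ) BIBD satisfies two necessary conditions:
  (i)  Each point sits in r blocks, and counting incidences through any fixed point gives r(k − 1) = λ(v − 1), so r = λ(v − 1)/(k − 1).
  (ii) Total incidences bk = vr, so b = vr/k.
Step 1: r = λ(v − 1)/(k − 1) = 6·(31 − 1)/(6 − 1) = 6·30/5 = 180/5 = 36.
Step 2: b = vr/k = 31·36/6 = 1116/6 = 186.
Check integrality: r = 36 ∈ Z ✓, b = 186 ∈ Z ✓.
(These identities are necessary conditions: they determine r and b for any design with these parameters, but do not by themselves prove that one exists.)

r = 36, b = 186.


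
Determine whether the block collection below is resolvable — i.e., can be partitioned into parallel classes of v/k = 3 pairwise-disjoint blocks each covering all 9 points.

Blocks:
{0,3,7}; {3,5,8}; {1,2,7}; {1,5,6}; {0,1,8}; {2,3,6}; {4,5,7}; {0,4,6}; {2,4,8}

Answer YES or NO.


v = 9, block size k = 3, number of blocks = 9.
For resolvability, blocks must partition into parallel classes of size v/k = 3.
Total blocks must therefore be a multiple of 3: 9 = 3·3 + 0 ⇒ divisible ✓.
Greedy packing gives 3 candidate class(es). Each should be a full parallel class (size 3, covers all 9 points).
  Class 1 (3 blocks): {0,3,7}; {1,5,6}; {2,4,8}. Points covered: [0, 1, 2, 3, 4, 5, 6, 7, 8].
  Class 2 (3 blocks): {3,5,8}; {1,2,7}; {0,4,6}. Points covered: [0, 1, 2, 3, 4, 5, 6, 7, 8].
  Class 3 (3 blocks): {0,1,8}; {2,3,6}; {4,5,7}. Points covered: [0, 1, 2, 3, 4, 5, 6, 7, 8].
All classes full (size 3)? YES. All classes cover every point? YES.
Resolvable? YES.

YES


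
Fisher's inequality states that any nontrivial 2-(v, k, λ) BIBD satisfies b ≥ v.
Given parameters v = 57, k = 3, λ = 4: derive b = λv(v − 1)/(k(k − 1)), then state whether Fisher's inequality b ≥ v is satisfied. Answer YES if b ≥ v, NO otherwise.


r = λ(v − 1)/(k − 1) = 4·56/2 = 112.
b = vr/k = 57·112/3 = 2128.
Fisher's inequality: b ≥ v ⇔ 2128 ≥ 57? YES.

YES


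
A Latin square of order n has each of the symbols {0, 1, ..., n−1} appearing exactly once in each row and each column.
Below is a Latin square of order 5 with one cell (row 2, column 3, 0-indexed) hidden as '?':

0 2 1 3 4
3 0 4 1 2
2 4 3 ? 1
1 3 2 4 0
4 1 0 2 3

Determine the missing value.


Row 2 contains symbols [1, 2, 3, 4] — missing [0].
Column 3 contains symbols [1, 2, 3, 4] — missing [0].
The missing symbol must appear in both missing sets; intersection = [0].
Therefore the hidden value is 0.

Missing value = 0.


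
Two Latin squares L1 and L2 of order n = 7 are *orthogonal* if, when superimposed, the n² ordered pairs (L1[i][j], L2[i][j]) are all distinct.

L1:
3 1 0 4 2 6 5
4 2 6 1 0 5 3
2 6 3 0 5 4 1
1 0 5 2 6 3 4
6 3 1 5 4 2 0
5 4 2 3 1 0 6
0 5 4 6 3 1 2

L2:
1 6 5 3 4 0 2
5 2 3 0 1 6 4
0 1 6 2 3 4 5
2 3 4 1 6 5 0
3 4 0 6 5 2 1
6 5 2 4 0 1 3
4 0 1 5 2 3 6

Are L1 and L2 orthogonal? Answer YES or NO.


Form the n² = 49 superimposed pairs (L1[i][j], L2[i][j]), row by row (rows and columns indexed from 0):
row 0: (3,1) (1,6) (0,5) (4,3) (2,4) (6,0) (5,2)
row 1: (4,5) (2,2) (6,3) (1,0) (0,1) (5,6) (3,4)
row 2: (2,0) (6,1) (3,6) (0,2) (5,3) (4,4) (1,5)
row 3: (1,2) (0,3) (5,4) (2,1) (6,6) (3,5) (4,0)
row 4: (6,3) (3,4) (1,0) (5,6) (4,5) (2,2) (0,1)
row 5: (5,6) (4,5) (2,2) (3,4) (1,0) (0,1) (6,3)
row 6: (0,4) (5,0) (4,1) (6,5) (3,2) (1,3) (2,6)
Orthogonality requires all 49 pairs distinct.
But the pair (6,3) repeats: cell (1,2) has L1 = 6, L2 = 3, and cell (4,0) has L1 = 6, L2 = 3.
A repeated pair means some other pair never occurs (only 35 distinct pairs out of 49), so the squares are not orthogonal.
Conclusion: NO.

NO


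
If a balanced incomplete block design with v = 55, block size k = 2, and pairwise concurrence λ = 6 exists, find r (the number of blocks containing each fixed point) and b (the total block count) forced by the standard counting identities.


Any 2-(v, k, λ) BIBD satisfies two necessary conditions:
  (i)  Each point sits in r blocks, and counting incidences through any fixed point gives r(k − 1) = λ(v − 1), so r = λ(v − 1)/(k − 1).
  (ii) Total incidences bk = vr, so b = vr/k.
Step 1: r = λ(v − 1)/(k − 1) = 6·(55 − 1)/(2 − 1) = 6·54/1 = 324/1 = 324.
Step 2: b = vr/k = 55·324/2 = 17820/2 = 8910.
Check integrality: r = 324 ∈ Z ✓, b = 8910 ∈ Z ✓.
(These identities are necessary conditions: they determine r and b for any design with these parameters, but do not by themselves prove that one exists.)

r = 324, b = 8910.


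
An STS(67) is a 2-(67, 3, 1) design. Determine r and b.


An STS(v) is a 2-(v, 3, 1) BIBD: block size k = 3, λ = 1.
Replication: r(k − 1) = λ(v − 1) ⇒ r·2 = 67 − 1 = 66 ⇒ r = 33.
Block count: bk = vr ⇒ b·3 = 67·33 = 2211 ⇒ b = 737.
(Check via b = v(v − 1)/6 = 67·66/6 = 4422/6 = 737.)

r = 33, b = 737.


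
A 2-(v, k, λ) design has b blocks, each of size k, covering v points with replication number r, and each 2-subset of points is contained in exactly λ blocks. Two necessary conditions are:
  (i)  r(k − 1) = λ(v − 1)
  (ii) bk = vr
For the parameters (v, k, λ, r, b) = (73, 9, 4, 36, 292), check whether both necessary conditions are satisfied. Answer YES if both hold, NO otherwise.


Condition (i): r(k − 1) = 36·8 = 288; λ(v − 1) = 4·72 = 288. Match? YES.
Condition (ii): bk = 292·9 = 2628; vr = 73·36 = 2628. Match? YES.
Both conditions hold? YES.

YES


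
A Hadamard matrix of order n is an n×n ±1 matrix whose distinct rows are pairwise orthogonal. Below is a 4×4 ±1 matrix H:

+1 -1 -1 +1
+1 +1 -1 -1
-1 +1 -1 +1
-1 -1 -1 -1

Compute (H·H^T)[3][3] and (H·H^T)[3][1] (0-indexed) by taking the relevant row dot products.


Row 1 of H: [1, 1, -1, -1].
Row 3 of H: [-1, -1, -1, -1].
(H·H^T)[3][3] = Σ_j H[3][j]·H[3][j] = (-1)² + (-1)² + (-1)² + (-1)² = 1 + 1 + 1 + 1 = 4.
(H·H^T)[3][1] = Σ_j H[3][j]·H[1][j] = (-1)·(1) + (-1)·(1) + (-1)·(-1) + (-1)·(-1) = -1 + -1 + 1 + 1 = 0.
So rows 3 and 1 are orthogonal; the diagonal entry equals n = 4.

(3,3) entry = 4; (3,1) entry = 0.


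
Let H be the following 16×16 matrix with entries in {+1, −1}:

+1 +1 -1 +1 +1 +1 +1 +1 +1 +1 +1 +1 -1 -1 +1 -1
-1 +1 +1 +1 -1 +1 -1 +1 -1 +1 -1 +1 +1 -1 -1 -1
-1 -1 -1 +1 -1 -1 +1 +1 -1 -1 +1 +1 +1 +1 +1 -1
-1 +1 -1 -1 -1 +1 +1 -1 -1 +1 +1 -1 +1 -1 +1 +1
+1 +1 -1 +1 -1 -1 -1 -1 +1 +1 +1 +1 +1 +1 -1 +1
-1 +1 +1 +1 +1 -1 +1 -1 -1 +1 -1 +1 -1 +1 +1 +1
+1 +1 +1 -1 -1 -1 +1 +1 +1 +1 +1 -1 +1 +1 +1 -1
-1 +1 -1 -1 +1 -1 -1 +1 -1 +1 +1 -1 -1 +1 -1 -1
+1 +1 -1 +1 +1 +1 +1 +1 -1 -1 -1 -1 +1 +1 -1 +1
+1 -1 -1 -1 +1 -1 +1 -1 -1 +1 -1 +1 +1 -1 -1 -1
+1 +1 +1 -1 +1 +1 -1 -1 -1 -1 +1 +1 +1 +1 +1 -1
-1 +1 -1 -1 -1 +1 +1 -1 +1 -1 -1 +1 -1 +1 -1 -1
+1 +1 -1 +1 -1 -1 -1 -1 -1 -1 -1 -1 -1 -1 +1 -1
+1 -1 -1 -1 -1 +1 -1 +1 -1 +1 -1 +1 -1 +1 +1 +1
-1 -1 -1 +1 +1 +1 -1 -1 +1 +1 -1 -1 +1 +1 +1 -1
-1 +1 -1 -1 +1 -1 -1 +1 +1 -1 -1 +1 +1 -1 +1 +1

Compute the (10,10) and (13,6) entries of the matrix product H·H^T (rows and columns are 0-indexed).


Row 6 of H: [1, 1, 1, -1, -1, -1, 1, 1, 1, 1, 1, -1, 1, 1, 1, -1].
Row 10 of H: [1, 1, 1, -1, 1, 1, -1, -1, -1, -1, 1, 1, 1, 1, 1, -1].
Row 13 of H: [1, -1, -1, -1, -1, 1, -1, 1, -1, 1, -1, 1, -1, 1, 1, 1].
(H·H^T)[10][10] = Σ_j H[10][j]·H[10][j] = (1)² + (1)² + (1)² + (-1)² + (1)² + (1)² + (-1)² + (-1)² + (-1)² + (-1)² + (1)² + (1)² + (1)² + (1)² + (1)² + (-1)² = 1 + 1 + 1 + 1 + 1 + 1 + 1 + 1 + 1 + 1 + 1 + 1 + 1 + 1 + 1 + 1 = 16.
(H·H^T)[13][6] = Σ_j H[13][j]·H[6][j] = (1)·(1) + (-1)·(1) + (-1)·(1) + (-1)·(-1) + (-1)·(-1) + (1)·(-1) + (-1)·(1) + (1)·(1) + (-1)·(1) + (1)·(1) + (-1)·(1) + (1)·(-1) + (-1)·(1) + (1)·(1) + (1)·(1) + (1)·(-1) = 1 + -1 + -1 + 1 + 1 + -1 + -1 + 1 + -1 + 1 + -1 + -1 + -1 + 1 + 1 + -1 = -2.
Rows 13 and 6 are not orthogonal (dot product = -2 ≠ 0), so H is not a Hadamard matrix.

(10,10) entry = 16; (13,6) entry = -2.


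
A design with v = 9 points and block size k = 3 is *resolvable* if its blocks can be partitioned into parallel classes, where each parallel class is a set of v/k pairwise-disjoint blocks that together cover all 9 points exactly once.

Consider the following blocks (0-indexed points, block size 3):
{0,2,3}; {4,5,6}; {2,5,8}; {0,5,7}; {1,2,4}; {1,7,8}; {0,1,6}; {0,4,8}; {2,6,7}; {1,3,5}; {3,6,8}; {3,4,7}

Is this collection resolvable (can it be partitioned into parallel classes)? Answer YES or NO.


v = 9, block size k = 3, number of blocks = 12.
For resolvability, blocks must partition into parallel classes of size v/k = 3.
Total blocks must therefore be a multiple of 3: 12 = 3·4 + 0 ⇒ divisible ✓.
Greedy packing gives 4 candidate class(es). Each should be a full parallel class (size 3, covers all 9 points).
  Class 1 (3 blocks): {0,2,3}; {4,5,6}; {1,7,8}. Points covered: [0, 1, 2, 3, 4, 5, 6, 7, 8].
  Class 2 (3 blocks): {2,5,8}; {0,1,6}; {3,4,7}. Points covered: [0, 1, 2, 3, 4, 5, 6, 7, 8].
  Class 3 (3 blocks): {0,5,7}; {1,2,4}; {3,6,8}. Points covered: [0, 1, 2, 3, 4, 5, 6, 7, 8].
  Class 4 (3 blocks): {0,4,8}; {2,6,7}; {1,3,5}. Points covered: [0, 1, 2, 3, 4, 5, 6, 7, 8].
All classes full (size 3)? YES. All classes cover every point? YES.
Resolvable? YES.

YES


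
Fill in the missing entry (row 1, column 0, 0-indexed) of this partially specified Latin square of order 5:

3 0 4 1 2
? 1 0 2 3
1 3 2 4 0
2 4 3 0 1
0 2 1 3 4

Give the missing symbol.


Row 1 contains symbols [0, 1, 2, 3] — missing [4].
Column 0 contains symbols [0, 1, 2, 3] — missing [4].
The missing symbol must appear in both missing sets; intersection = [4].
Therefore the hidden value is 4.

Missing value = 4.


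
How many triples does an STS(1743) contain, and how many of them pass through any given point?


An STS(v) is a 2-(v, 3, 1) BIBD: block size k = 3, λ = 1.
Replication: r(k − 1) = λ(v − 1) ⇒ r·2 = 1743 − 1 = 1742 ⇒ r = 871.
Block count: bk = vr ⇒ b·3 = 1743·871 = 1518153 ⇒ b = 506051.

r = 871, b = 506051.
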